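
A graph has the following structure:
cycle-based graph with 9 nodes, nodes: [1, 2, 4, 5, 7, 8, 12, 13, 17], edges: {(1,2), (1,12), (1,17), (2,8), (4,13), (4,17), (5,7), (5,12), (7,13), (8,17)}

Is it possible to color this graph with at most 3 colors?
A valid 3-coloring: color 1: [2, 12, 13, 17]; color 2: [1, 4, 5, 8]; color 3: [7].
(χ(G) = 3 ≤ 3.)

Yes, G is 3-colorable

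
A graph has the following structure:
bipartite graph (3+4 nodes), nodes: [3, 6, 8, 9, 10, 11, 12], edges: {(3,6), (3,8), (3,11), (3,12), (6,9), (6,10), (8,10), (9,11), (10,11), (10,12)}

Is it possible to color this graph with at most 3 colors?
Yes, G is 3-colorable

A valid 3-coloring: color 1: [3, 9, 10]; color 2: [6, 8, 11, 12].
(χ(G) = 2 ≤ 3.)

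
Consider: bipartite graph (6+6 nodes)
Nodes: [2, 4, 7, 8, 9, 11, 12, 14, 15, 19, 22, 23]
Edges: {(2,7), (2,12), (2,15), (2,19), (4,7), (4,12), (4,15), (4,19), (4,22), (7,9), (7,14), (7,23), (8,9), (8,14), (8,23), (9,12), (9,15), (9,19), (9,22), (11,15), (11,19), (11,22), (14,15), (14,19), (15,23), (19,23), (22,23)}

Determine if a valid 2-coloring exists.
A valid 2-coloring: color 1: [7, 8, 12, 15, 19, 22]; color 2: [2, 4, 9, 11, 14, 23].
(χ(G) = 2 ≤ 2.)

Yes, G is 2-colorable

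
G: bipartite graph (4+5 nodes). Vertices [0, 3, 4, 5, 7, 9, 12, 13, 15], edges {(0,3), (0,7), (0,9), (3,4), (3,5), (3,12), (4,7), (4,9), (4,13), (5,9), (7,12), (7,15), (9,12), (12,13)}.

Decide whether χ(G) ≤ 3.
Yes, G is 3-colorable

A valid 3-coloring: color 1: [3, 7, 9, 13]; color 2: [0, 4, 5, 12, 15].
(χ(G) = 2 ≤ 3.)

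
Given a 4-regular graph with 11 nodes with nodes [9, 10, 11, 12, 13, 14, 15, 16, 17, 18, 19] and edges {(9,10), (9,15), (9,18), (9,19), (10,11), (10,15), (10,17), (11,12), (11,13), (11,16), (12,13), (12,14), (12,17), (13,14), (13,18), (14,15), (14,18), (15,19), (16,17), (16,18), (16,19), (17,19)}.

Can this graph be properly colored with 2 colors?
No, G is not 2-colorable

The clique on vertices [9, 10, 15] has size 3 > 2, so it alone needs 3 colors.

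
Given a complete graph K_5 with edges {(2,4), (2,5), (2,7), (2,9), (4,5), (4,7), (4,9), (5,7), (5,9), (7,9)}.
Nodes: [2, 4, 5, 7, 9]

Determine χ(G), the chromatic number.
χ(G) = 5

Clique number ω(G) = 5 (lower bound: χ ≥ ω).
The clique on [2, 4, 5, 7, 9] has size 5, forcing χ ≥ 5, and the coloring below uses 5 colors, so χ(G) = 5.
A valid 5-coloring: color 1: [4]; color 2: [9]; color 3: [2]; color 4: [7]; color 5: [5].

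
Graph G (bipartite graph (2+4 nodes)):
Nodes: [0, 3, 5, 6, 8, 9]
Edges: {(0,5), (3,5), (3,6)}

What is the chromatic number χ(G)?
χ(G) = 2

Clique number ω(G) = 2 (lower bound: χ ≥ ω).
The graph is bipartite (no odd cycle), so 2 colors suffice: χ(G) = 2.
A valid 2-coloring: color 1: [5, 6, 8, 9]; color 2: [0, 3].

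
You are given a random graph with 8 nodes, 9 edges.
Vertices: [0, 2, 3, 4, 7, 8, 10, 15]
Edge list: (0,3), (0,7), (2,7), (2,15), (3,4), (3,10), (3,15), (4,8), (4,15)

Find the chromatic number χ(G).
χ(G) = 3

Clique number ω(G) = 3 (lower bound: χ ≥ ω).
The clique on [3, 4, 15] has size 3, forcing χ ≥ 3, and the coloring below uses 3 colors, so χ(G) = 3.
A valid 3-coloring: color 1: [2, 3, 8]; color 2: [0, 10, 15]; color 3: [4, 7].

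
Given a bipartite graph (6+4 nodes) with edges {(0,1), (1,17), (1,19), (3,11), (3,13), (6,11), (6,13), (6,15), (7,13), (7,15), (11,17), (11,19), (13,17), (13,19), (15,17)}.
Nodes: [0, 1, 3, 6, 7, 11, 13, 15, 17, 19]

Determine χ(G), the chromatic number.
Clique number ω(G) = 2 (lower bound: χ ≥ ω).
The graph is bipartite (no odd cycle), so 2 colors suffice: χ(G) = 2.
A valid 2-coloring: color 1: [1, 11, 13, 15]; color 2: [0, 3, 6, 7, 17, 19].

χ(G) = 2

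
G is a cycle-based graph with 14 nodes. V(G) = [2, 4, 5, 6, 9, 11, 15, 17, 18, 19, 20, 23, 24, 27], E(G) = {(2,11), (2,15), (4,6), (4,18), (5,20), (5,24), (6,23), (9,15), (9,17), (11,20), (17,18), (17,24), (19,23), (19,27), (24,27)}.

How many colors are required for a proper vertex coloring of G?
χ(G) = 2

Clique number ω(G) = 2 (lower bound: χ ≥ ω).
The graph is bipartite (no odd cycle), so 2 colors suffice: χ(G) = 2.
A valid 2-coloring: color 1: [2, 6, 9, 18, 19, 20, 24]; color 2: [4, 5, 11, 15, 17, 23, 27].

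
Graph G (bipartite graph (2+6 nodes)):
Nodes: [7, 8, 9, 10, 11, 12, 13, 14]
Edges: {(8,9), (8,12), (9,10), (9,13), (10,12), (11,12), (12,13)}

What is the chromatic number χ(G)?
Clique number ω(G) = 2 (lower bound: χ ≥ ω).
The graph is bipartite (no odd cycle), so 2 colors suffice: χ(G) = 2.
A valid 2-coloring: color 1: [7, 9, 12, 14]; color 2: [8, 10, 11, 13].

χ(G) = 2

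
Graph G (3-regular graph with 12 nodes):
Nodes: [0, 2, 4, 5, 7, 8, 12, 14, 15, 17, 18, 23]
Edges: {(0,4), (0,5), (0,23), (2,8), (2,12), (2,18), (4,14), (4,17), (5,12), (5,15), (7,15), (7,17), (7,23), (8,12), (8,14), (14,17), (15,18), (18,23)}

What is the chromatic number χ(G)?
χ(G) = 3

Clique number ω(G) = 3 (lower bound: χ ≥ ω).
The clique on [2, 8, 12] has size 3, forcing χ ≥ 3, and the coloring below uses 3 colors, so χ(G) = 3.
A valid 3-coloring: color 1: [4, 5, 7, 8, 18]; color 2: [0, 12, 15, 17]; color 3: [2, 14, 23].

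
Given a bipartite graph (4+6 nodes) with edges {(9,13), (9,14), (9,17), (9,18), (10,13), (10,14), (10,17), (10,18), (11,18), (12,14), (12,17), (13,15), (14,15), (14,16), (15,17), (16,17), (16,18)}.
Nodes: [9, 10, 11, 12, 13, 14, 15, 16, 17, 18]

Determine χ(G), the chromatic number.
χ(G) = 2

Clique number ω(G) = 2 (lower bound: χ ≥ ω).
The graph is bipartite (no odd cycle), so 2 colors suffice: χ(G) = 2.
A valid 2-coloring: color 1: [13, 14, 17, 18]; color 2: [9, 10, 11, 12, 15, 16].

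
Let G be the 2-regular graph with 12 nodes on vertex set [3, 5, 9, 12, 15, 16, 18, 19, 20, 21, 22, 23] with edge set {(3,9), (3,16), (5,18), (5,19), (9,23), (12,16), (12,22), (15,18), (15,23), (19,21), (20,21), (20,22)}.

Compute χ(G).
χ(G) = 2

Clique number ω(G) = 2 (lower bound: χ ≥ ω).
The graph is bipartite (no odd cycle), so 2 colors suffice: χ(G) = 2.
A valid 2-coloring: color 1: [3, 12, 18, 19, 20, 23]; color 2: [5, 9, 15, 16, 21, 22].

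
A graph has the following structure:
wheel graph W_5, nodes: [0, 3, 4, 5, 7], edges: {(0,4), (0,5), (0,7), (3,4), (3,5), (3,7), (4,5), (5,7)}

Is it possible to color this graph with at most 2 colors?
The clique on vertices [0, 4, 5] has size 3 > 2, so it alone needs 3 colors.

No, G is not 2-colorable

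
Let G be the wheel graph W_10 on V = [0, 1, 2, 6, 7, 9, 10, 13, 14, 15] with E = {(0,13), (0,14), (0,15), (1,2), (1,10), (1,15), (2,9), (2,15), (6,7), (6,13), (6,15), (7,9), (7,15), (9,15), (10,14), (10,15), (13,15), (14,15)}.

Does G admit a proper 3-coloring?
Odd cycle [14, 10, 1, 2, 9, 7, 6, 13, 0] needs 3 colors (χ ≥ 3).
Vertex 15 is adjacent to every vertex of [0, 1, 2, 6, 7, 9, 10, 13, 14], which already need 3 colors among themselves, so 15 needs a new color (χ ≥ 4).
Hence χ(G) ≥ 4 > 3, so no proper 3-coloring exists.

No, G is not 3-colorable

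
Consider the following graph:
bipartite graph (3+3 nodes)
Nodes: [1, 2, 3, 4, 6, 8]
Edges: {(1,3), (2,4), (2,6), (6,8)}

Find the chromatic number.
χ(G) = 2

Clique number ω(G) = 2 (lower bound: χ ≥ ω).
The graph is bipartite (no odd cycle), so 2 colors suffice: χ(G) = 2.
A valid 2-coloring: color 1: [3, 4, 6]; color 2: [1, 2, 8].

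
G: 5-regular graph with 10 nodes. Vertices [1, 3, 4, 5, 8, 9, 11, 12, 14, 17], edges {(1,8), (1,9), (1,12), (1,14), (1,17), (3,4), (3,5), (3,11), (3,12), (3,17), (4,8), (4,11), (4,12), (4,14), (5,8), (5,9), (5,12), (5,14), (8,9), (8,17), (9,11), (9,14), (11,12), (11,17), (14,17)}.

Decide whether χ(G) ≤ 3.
The clique on vertices [3, 4, 11, 12] has size 4 > 3, so it alone needs 4 colors.

No, G is not 3-colorable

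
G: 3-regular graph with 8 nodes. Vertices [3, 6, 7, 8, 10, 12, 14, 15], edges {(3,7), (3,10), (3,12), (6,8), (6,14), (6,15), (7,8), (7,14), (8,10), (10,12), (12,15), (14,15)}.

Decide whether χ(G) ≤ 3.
Yes, G is 3-colorable

A valid 3-coloring: color 1: [6, 7, 10]; color 2: [8, 12, 14]; color 3: [3, 15].
(χ(G) = 3 ≤ 3.)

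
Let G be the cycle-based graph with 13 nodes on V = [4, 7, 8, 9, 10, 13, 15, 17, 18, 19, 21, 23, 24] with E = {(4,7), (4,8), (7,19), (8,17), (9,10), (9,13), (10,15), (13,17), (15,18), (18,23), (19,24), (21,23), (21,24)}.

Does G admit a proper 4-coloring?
Yes, G is 4-colorable

A valid 4-coloring: color 1: [4, 10, 17, 18, 19, 21]; color 2: [7, 8, 9, 15, 23, 24]; color 3: [13].
(χ(G) = 3 ≤ 4.)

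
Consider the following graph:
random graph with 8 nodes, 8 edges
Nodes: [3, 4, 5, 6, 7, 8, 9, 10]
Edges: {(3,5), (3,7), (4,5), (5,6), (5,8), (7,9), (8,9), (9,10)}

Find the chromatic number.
Clique number ω(G) = 2 (lower bound: χ ≥ ω).
Odd cycle [9, 7, 3, 5, 8] needs 3 colors (χ ≥ 3).
The coloring below uses 3 colors, so χ(G) = 3.
A valid 3-coloring: color 1: [5, 9]; color 2: [4, 6, 7, 8, 10]; color 3: [3].

χ(G) = 3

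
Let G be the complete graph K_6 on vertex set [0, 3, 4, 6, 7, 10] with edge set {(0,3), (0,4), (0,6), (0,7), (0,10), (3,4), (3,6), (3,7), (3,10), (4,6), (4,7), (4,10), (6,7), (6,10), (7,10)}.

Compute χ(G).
Clique number ω(G) = 6 (lower bound: χ ≥ ω).
The clique on [0, 3, 4, 6, 7, 10] has size 6, forcing χ ≥ 6, and the coloring below uses 6 colors, so χ(G) = 6.
A valid 6-coloring: color 1: [3]; color 2: [10]; color 3: [4]; color 4: [7]; color 5: [6]; color 6: [0].

χ(G) = 6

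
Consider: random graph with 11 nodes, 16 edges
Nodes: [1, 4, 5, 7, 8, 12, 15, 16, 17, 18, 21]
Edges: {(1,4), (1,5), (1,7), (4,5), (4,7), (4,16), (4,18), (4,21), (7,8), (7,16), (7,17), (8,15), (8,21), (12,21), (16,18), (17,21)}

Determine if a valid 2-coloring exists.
The clique on vertices [4, 16, 18] has size 3 > 2, so it alone needs 3 colors.

No, G is not 2-colorable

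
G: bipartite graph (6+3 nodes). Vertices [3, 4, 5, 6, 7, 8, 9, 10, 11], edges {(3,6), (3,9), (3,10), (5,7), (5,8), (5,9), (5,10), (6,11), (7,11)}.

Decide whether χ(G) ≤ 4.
A valid 4-coloring: color 1: [3, 4, 5, 11]; color 2: [6, 7, 8, 9, 10].
(χ(G) = 2 ≤ 4.)

Yes, G is 4-colorable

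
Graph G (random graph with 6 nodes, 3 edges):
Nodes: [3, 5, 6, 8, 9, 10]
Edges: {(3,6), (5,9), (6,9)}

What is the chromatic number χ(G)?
χ(G) = 2

Clique number ω(G) = 2 (lower bound: χ ≥ ω).
The graph is bipartite (no odd cycle), so 2 colors suffice: χ(G) = 2.
A valid 2-coloring: color 1: [5, 6, 8, 10]; color 2: [3, 9].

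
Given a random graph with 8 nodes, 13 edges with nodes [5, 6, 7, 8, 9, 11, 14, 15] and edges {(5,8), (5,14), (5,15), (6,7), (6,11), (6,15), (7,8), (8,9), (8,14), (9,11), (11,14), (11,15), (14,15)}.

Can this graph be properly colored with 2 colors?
The clique on vertices [5, 8, 14] has size 3 > 2, so it alone needs 3 colors.

No, G is not 2-colorable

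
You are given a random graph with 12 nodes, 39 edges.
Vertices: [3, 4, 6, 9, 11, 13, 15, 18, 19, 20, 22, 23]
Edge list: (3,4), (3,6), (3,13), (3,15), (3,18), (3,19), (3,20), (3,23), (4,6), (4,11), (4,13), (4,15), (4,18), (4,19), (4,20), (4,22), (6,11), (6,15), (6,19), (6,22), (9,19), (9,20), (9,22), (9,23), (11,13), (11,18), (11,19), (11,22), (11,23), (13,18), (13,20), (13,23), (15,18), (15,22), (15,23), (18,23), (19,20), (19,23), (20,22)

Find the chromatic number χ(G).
χ(G) = 5

Clique number ω(G) = 4 (lower bound: χ ≥ ω).
Odd cycle [22, 11, 19, 3, 15] needs 3 colors (χ ≥ 3).
Vertex 6 is adjacent to every vertex of [3, 11, 15, 19, 22], which already need 3 colors among themselves, so 6 needs a new color (χ ≥ 4).
Vertex 4 is adjacent to every vertex of [3, 6, 11, 15, 19, 22], which already need 4 colors among themselves, so 4 needs a new color (χ ≥ 5).
The coloring below uses 5 colors, so χ(G) = 5.
A valid 5-coloring: color 1: [4, 9]; color 2: [3, 11]; color 3: [13, 15, 19]; color 4: [6, 20, 23]; color 5: [18, 22].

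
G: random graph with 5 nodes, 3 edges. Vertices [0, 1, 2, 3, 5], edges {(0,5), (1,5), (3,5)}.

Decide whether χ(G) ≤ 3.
A valid 3-coloring: color 1: [2, 5]; color 2: [0, 1, 3].
(χ(G) = 2 ≤ 3.)

Yes, G is 3-colorable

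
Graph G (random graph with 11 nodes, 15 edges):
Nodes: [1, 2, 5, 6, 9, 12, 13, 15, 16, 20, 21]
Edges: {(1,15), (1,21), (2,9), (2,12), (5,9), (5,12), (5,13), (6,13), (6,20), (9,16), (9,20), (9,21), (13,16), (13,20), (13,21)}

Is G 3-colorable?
A valid 3-coloring: color 1: [1, 9, 12, 13]; color 2: [2, 5, 15, 16, 20, 21]; color 3: [6].
(χ(G) = 3 ≤ 3.)

Yes, G is 3-colorable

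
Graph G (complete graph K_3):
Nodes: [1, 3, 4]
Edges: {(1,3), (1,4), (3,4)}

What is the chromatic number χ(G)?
χ(G) = 3

Clique number ω(G) = 3 (lower bound: χ ≥ ω).
The clique on [1, 3, 4] has size 3, forcing χ ≥ 3, and the coloring below uses 3 colors, so χ(G) = 3.
A valid 3-coloring: color 1: [1]; color 2: [3]; color 3: [4].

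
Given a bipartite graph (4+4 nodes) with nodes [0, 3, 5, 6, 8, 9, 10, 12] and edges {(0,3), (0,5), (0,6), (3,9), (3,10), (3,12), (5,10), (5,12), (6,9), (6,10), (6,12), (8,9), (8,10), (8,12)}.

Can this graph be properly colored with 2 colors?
Yes, G is 2-colorable

A valid 2-coloring: color 1: [0, 9, 10, 12]; color 2: [3, 5, 6, 8].
(χ(G) = 2 ≤ 2.)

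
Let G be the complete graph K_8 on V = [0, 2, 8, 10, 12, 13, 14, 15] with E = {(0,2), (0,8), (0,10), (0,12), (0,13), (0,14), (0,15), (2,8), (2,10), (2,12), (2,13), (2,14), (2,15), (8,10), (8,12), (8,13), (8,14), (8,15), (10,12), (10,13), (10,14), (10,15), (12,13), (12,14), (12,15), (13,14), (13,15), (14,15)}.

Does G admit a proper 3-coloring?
The clique on vertices [0, 2, 8, 10, 12, 13, 14, 15] has size 8 > 3, so it alone needs 8 colors.

No, G is not 3-colorable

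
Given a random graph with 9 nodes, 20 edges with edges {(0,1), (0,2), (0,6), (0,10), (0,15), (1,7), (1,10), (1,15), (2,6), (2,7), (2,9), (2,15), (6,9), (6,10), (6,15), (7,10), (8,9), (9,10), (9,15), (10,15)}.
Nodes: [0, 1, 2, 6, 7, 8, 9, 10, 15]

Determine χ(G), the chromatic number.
Clique number ω(G) = 4 (lower bound: χ ≥ ω).
The clique on [0, 2, 6, 15] has size 4, forcing χ ≥ 4, and the coloring below uses 4 colors, so χ(G) = 4.
A valid 4-coloring: color 1: [2, 8, 10]; color 2: [7, 15]; color 3: [0, 9]; color 4: [1, 6].

χ(G) = 4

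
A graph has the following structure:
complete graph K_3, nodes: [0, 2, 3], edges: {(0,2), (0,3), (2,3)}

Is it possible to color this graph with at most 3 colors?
Yes, G is 3-colorable

A valid 3-coloring: color 1: [3]; color 2: [2]; color 3: [0].
(χ(G) = 3 ≤ 3.)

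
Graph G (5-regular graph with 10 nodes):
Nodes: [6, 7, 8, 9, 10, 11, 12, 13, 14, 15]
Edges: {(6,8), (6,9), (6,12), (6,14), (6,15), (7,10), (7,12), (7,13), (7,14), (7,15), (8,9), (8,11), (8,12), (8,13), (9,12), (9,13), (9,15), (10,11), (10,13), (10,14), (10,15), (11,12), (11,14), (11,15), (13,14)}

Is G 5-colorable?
A valid 5-coloring: color 1: [8, 14, 15]; color 2: [7, 9, 11]; color 3: [12, 13]; color 4: [6, 10].
(χ(G) = 4 ≤ 5.)

Yes, G is 5-colorable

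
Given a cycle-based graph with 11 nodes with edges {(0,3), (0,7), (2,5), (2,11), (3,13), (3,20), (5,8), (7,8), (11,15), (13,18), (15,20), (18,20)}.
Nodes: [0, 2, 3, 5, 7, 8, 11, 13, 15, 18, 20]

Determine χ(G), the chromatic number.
Clique number ω(G) = 2 (lower bound: χ ≥ ω).
Odd cycle [15, 11, 2, 5, 8, 7, 0, 3, 20] needs 3 colors (χ ≥ 3).
The coloring below uses 3 colors, so χ(G) = 3.
A valid 3-coloring: color 1: [5, 7, 11, 13, 20]; color 2: [2, 3, 8, 15, 18]; color 3: [0].

χ(G) = 3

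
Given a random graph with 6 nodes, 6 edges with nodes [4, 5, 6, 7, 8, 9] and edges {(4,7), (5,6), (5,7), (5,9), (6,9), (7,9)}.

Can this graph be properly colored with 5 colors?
Yes, G is 5-colorable

A valid 5-coloring: color 1: [4, 8, 9]; color 2: [6, 7]; color 3: [5].
(χ(G) = 3 ≤ 5.)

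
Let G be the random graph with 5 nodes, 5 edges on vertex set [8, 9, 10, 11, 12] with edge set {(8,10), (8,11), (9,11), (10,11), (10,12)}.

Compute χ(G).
χ(G) = 3

Clique number ω(G) = 3 (lower bound: χ ≥ ω).
The clique on [8, 10, 11] has size 3, forcing χ ≥ 3, and the coloring below uses 3 colors, so χ(G) = 3.
A valid 3-coloring: color 1: [11, 12]; color 2: [9, 10]; color 3: [8].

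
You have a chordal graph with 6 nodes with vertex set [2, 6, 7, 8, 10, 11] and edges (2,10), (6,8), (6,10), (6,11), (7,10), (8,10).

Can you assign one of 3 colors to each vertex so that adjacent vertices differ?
A valid 3-coloring: color 1: [10, 11]; color 2: [2, 6, 7]; color 3: [8].
(χ(G) = 3 ≤ 3.)

Yes, G is 3-colorable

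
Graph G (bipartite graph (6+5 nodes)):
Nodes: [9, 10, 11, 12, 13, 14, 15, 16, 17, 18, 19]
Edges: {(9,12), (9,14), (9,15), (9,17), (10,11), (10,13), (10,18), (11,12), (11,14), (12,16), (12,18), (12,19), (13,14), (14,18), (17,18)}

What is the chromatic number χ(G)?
χ(G) = 2

Clique number ω(G) = 2 (lower bound: χ ≥ ω).
The graph is bipartite (no odd cycle), so 2 colors suffice: χ(G) = 2.
A valid 2-coloring: color 1: [10, 12, 14, 15, 17]; color 2: [9, 11, 13, 16, 18, 19].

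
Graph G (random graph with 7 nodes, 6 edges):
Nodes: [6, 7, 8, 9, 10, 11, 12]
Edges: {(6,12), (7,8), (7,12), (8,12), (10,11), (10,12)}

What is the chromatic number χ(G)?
Clique number ω(G) = 3 (lower bound: χ ≥ ω).
The clique on [7, 8, 12] has size 3, forcing χ ≥ 3, and the coloring below uses 3 colors, so χ(G) = 3.
A valid 3-coloring: color 1: [9, 11, 12]; color 2: [6, 8, 10]; color 3: [7].

χ(G) = 3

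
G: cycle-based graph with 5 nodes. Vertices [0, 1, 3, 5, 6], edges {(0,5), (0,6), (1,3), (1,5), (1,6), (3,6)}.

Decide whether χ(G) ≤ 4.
Yes, G is 4-colorable

A valid 4-coloring: color 1: [5, 6]; color 2: [0, 1]; color 3: [3].
(χ(G) = 3 ≤ 4.)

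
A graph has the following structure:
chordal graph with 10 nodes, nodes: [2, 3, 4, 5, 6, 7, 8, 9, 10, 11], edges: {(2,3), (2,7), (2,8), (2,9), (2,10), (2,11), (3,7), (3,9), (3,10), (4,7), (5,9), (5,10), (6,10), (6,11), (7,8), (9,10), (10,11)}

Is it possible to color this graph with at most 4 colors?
Yes, G is 4-colorable

A valid 4-coloring: color 1: [2, 4, 5, 6]; color 2: [7, 10]; color 3: [3, 8, 11]; color 4: [9].
(χ(G) = 4 ≤ 4.)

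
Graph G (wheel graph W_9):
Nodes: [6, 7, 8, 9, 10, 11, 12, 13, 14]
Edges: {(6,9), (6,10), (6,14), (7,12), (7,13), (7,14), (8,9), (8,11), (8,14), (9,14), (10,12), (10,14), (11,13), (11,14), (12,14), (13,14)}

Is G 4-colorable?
A valid 4-coloring: color 1: [14]; color 2: [6, 8, 12, 13]; color 3: [7, 9, 10, 11].
(χ(G) = 3 ≤ 4.)

Yes, G is 4-colorable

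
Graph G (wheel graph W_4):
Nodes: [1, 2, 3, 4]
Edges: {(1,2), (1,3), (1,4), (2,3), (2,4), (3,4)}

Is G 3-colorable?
The clique on vertices [1, 2, 3, 4] has size 4 > 3, so it alone needs 4 colors.

No, G is not 3-colorable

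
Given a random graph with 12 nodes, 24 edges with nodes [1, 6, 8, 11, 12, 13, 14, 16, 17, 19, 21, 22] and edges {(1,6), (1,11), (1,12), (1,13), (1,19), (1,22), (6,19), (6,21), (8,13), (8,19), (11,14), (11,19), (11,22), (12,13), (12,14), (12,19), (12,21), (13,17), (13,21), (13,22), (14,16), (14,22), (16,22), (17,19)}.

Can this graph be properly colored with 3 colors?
Odd cycle [22, 11, 19, 12, 13] needs 3 colors (χ ≥ 3).
Vertex 1 is adjacent to every vertex of [11, 12, 13, 19, 22], which already need 3 colors among themselves, so 1 needs a new color (χ ≥ 4).
Hence χ(G) ≥ 4 > 3, so no proper 3-coloring exists.

No, G is not 3-colorable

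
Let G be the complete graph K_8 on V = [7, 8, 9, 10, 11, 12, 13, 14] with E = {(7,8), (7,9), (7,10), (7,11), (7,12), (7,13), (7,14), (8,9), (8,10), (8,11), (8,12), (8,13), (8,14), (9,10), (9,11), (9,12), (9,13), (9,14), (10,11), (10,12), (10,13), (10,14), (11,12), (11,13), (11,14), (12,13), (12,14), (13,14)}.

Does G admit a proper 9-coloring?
A valid 9-coloring: color 1: [8]; color 2: [10]; color 3: [12]; color 4: [9]; color 5: [7]; color 6: [14]; color 7: [11]; color 8: [13].
(χ(G) = 8 ≤ 9.)

Yes, G is 9-colorable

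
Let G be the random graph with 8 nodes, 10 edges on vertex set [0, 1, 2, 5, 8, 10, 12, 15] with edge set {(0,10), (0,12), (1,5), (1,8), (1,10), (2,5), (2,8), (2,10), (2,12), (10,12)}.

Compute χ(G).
Clique number ω(G) = 3 (lower bound: χ ≥ ω).
The clique on [0, 10, 12] has size 3, forcing χ ≥ 3, and the coloring below uses 3 colors, so χ(G) = 3.
A valid 3-coloring: color 1: [5, 8, 10, 15]; color 2: [0, 1, 2]; color 3: [12].

χ(G) = 3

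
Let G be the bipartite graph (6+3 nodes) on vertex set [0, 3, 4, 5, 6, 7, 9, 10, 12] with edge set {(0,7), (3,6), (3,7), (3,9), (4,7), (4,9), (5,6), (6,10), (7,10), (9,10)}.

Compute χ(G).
χ(G) = 2

Clique number ω(G) = 2 (lower bound: χ ≥ ω).
The graph is bipartite (no odd cycle), so 2 colors suffice: χ(G) = 2.
A valid 2-coloring: color 1: [6, 7, 9, 12]; color 2: [0, 3, 4, 5, 10].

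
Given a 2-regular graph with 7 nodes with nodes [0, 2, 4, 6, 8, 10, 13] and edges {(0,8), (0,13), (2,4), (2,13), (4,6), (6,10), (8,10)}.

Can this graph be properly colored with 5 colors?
Yes, G is 5-colorable

A valid 5-coloring: color 1: [0, 4, 10]; color 2: [2, 6, 8]; color 3: [13].
(χ(G) = 3 ≤ 5.)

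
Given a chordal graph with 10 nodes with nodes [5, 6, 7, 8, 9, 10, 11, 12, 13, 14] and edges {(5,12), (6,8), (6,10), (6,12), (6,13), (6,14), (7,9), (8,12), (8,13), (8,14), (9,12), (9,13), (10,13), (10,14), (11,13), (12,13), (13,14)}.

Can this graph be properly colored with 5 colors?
A valid 5-coloring: color 1: [5, 7, 13]; color 2: [6, 9, 11]; color 3: [12, 14]; color 4: [8, 10].
(χ(G) = 4 ≤ 5.)

Yes, G is 5-colorable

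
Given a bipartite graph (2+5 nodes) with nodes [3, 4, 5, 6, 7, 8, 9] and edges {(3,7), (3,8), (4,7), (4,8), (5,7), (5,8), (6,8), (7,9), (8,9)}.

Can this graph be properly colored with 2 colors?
A valid 2-coloring: color 1: [7, 8]; color 2: [3, 4, 5, 6, 9].
(χ(G) = 2 ≤ 2.)

Yes, G is 2-colorable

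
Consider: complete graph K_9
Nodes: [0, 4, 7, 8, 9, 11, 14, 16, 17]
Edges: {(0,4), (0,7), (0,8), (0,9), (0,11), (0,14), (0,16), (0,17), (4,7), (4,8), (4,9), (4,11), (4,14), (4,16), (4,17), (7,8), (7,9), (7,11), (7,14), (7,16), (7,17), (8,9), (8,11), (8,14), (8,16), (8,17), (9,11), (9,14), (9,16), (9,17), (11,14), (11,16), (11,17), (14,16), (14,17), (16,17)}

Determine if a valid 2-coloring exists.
No, G is not 2-colorable

The clique on vertices [0, 4, 7, 8, 9, 11, 14, 16, 17] has size 9 > 2, so it alone needs 9 colors.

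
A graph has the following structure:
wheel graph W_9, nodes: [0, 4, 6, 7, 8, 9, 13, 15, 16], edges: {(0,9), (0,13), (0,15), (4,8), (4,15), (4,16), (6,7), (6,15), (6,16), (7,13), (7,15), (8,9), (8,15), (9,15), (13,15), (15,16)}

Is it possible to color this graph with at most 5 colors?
Yes, G is 5-colorable

A valid 5-coloring: color 1: [15]; color 2: [4, 6, 9, 13]; color 3: [0, 7, 8, 16].
(χ(G) = 3 ≤ 5.)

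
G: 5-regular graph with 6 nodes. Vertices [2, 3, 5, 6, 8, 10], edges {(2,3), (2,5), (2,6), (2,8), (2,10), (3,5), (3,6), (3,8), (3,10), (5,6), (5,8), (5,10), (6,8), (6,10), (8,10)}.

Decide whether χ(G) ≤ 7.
Yes, G is 7-colorable

A valid 7-coloring: color 1: [5]; color 2: [2]; color 3: [6]; color 4: [10]; color 5: [8]; color 6: [3].
(χ(G) = 6 ≤ 7.)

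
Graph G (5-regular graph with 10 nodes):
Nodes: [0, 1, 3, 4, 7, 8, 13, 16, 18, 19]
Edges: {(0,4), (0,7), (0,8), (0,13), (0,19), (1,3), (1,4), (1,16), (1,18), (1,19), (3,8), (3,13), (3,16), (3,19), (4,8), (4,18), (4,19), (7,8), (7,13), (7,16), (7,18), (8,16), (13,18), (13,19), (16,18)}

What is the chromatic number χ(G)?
χ(G) = 4

Clique number ω(G) = 3 (lower bound: χ ≥ ω).
Odd cycle [4, 8, 7, 13, 19] needs 3 colors (χ ≥ 3).
Vertex 0 is adjacent to every vertex of [4, 7, 8, 13, 19], which already need 3 colors among themselves, so 0 needs a new color (χ ≥ 4).
The coloring below uses 4 colors, so χ(G) = 4.
A valid 4-coloring: color 1: [0, 3, 18]; color 2: [1, 8, 13]; color 3: [7, 19]; color 4: [4, 16].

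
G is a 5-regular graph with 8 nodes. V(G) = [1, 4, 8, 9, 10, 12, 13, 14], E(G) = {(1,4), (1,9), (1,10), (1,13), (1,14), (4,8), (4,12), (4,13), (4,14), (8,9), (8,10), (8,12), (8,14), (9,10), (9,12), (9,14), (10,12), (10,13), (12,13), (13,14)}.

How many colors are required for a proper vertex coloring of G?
Clique number ω(G) = 4 (lower bound: χ ≥ ω).
The clique on [8, 9, 10, 12] has size 4, forcing χ ≥ 4, and the coloring below uses 4 colors, so χ(G) = 4.
A valid 4-coloring: color 1: [8, 13]; color 2: [4, 9]; color 3: [10, 14]; color 4: [1, 12].

χ(G) = 4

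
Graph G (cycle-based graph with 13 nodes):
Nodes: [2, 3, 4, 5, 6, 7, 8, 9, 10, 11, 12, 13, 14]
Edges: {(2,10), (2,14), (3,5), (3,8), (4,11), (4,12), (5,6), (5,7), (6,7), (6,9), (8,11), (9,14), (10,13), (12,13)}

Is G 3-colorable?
A valid 3-coloring: color 1: [3, 6, 10, 11, 12, 14]; color 2: [2, 4, 5, 8, 9, 13]; color 3: [7].
(χ(G) = 3 ≤ 3.)

Yes, G is 3-colorable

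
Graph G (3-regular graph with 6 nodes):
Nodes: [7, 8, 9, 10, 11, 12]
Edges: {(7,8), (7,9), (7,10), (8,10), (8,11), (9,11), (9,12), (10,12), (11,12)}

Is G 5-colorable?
Yes, G is 5-colorable

A valid 5-coloring: color 1: [10, 11]; color 2: [7, 12]; color 3: [8, 9].
(χ(G) = 3 ≤ 5.)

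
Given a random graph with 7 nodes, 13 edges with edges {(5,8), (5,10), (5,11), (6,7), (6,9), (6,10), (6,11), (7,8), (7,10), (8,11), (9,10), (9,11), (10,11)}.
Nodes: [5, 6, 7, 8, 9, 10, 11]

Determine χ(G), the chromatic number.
χ(G) = 4

Clique number ω(G) = 4 (lower bound: χ ≥ ω).
The clique on [6, 9, 10, 11] has size 4, forcing χ ≥ 4, and the coloring below uses 4 colors, so χ(G) = 4.
A valid 4-coloring: color 1: [7, 11]; color 2: [8, 10]; color 3: [5, 6]; color 4: [9].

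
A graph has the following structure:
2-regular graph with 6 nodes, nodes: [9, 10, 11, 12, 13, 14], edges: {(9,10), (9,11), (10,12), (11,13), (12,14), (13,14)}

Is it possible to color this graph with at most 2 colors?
A valid 2-coloring: color 1: [10, 11, 14]; color 2: [9, 12, 13].
(χ(G) = 2 ≤ 2.)

Yes, G is 2-colorable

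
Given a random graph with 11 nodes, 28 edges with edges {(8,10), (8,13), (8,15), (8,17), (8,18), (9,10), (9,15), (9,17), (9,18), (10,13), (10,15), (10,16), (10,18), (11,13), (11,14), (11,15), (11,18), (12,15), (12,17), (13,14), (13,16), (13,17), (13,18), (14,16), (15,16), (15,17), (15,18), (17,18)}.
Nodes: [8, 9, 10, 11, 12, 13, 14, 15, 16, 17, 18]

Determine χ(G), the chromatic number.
χ(G) = 4

Clique number ω(G) = 4 (lower bound: χ ≥ ω).
The clique on [8, 13, 17, 18] has size 4, forcing χ ≥ 4, and the coloring below uses 4 colors, so χ(G) = 4.
A valid 4-coloring: color 1: [13, 15]; color 2: [12, 14, 18]; color 3: [10, 11, 17]; color 4: [8, 9, 16].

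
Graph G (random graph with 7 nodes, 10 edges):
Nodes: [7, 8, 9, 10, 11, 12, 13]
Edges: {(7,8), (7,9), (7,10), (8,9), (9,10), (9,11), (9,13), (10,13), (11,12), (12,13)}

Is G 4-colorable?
Yes, G is 4-colorable

A valid 4-coloring: color 1: [9, 12]; color 2: [7, 11, 13]; color 3: [8, 10].
(χ(G) = 3 ≤ 4.)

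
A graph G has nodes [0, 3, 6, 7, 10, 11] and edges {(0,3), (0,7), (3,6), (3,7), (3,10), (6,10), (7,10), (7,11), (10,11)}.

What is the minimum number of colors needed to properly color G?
χ(G) = 3

Clique number ω(G) = 3 (lower bound: χ ≥ ω).
The clique on [7, 10, 11] has size 3, forcing χ ≥ 3, and the coloring below uses 3 colors, so χ(G) = 3.
A valid 3-coloring: color 1: [6, 7]; color 2: [0, 10]; color 3: [3, 11].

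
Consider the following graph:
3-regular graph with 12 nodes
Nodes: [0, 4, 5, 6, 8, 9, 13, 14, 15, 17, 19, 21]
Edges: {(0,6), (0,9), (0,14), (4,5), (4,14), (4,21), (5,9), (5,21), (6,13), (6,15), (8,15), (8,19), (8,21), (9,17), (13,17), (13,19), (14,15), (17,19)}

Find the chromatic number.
χ(G) = 3

Clique number ω(G) = 3 (lower bound: χ ≥ ω).
The clique on [4, 5, 21] has size 3, forcing χ ≥ 3, and the coloring below uses 3 colors, so χ(G) = 3.
A valid 3-coloring: color 1: [6, 9, 14, 19, 21]; color 2: [0, 4, 13, 15]; color 3: [5, 8, 17].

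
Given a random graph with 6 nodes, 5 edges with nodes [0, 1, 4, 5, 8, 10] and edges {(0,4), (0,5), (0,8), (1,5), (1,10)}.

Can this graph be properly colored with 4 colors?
Yes, G is 4-colorable

A valid 4-coloring: color 1: [0, 1]; color 2: [4, 5, 8, 10].
(χ(G) = 2 ≤ 4.)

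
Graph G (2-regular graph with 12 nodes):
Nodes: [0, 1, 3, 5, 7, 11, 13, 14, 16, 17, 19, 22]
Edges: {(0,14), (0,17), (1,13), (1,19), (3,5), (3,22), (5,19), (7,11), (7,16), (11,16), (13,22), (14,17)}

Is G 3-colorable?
A valid 3-coloring: color 1: [0, 1, 5, 11, 22]; color 2: [3, 13, 14, 16, 19]; color 3: [7, 17].
(χ(G) = 3 ≤ 3.)

Yes, G is 3-colorable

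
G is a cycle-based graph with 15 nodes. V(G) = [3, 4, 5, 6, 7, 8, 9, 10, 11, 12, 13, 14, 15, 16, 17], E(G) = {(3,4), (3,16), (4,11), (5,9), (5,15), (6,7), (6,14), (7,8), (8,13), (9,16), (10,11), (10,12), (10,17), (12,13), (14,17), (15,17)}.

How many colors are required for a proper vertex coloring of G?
Clique number ω(G) = 2 (lower bound: χ ≥ ω).
Odd cycle [5, 9, 16, 3, 4, 11, 10, 17, 15] needs 3 colors (χ ≥ 3).
The coloring below uses 3 colors, so χ(G) = 3.
A valid 3-coloring: color 1: [4, 5, 6, 8, 12, 16, 17]; color 2: [3, 7, 9, 10, 13, 14, 15]; color 3: [11].

χ(G) = 3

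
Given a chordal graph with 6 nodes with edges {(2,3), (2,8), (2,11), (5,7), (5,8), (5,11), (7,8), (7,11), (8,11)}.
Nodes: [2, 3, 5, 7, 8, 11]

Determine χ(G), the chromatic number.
χ(G) = 4

Clique number ω(G) = 4 (lower bound: χ ≥ ω).
The clique on [5, 7, 8, 11] has size 4, forcing χ ≥ 4, and the coloring below uses 4 colors, so χ(G) = 4.
A valid 4-coloring: color 1: [3, 8]; color 2: [11]; color 3: [2, 7]; color 4: [5].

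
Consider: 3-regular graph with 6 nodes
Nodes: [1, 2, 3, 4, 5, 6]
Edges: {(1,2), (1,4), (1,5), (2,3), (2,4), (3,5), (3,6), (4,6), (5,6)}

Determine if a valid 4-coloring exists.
Yes, G is 4-colorable

A valid 4-coloring: color 1: [4, 5]; color 2: [2, 6]; color 3: [1, 3].
(χ(G) = 3 ≤ 4.)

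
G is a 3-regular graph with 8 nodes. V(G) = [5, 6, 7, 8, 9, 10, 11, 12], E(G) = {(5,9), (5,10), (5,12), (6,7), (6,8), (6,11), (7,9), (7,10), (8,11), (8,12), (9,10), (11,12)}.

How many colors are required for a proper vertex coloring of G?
Clique number ω(G) = 3 (lower bound: χ ≥ ω).
The clique on [5, 9, 10] has size 3, forcing χ ≥ 3, and the coloring below uses 3 colors, so χ(G) = 3.
A valid 3-coloring: color 1: [6, 10, 12]; color 2: [5, 7, 8]; color 3: [9, 11].

χ(G) = 3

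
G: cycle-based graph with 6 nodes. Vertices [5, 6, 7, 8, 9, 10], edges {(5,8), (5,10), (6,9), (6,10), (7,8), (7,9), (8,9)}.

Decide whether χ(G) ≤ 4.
A valid 4-coloring: color 1: [8, 10]; color 2: [5, 9]; color 3: [6, 7].
(χ(G) = 3 ≤ 4.)

Yes, G is 4-colorable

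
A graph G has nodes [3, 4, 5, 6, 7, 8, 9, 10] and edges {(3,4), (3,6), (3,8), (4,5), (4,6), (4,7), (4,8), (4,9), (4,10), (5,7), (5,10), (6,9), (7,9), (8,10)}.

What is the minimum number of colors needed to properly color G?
Clique number ω(G) = 3 (lower bound: χ ≥ ω).
Odd cycle [7, 9, 6, 3, 8, 10, 5] needs 3 colors (χ ≥ 3).
Vertex 4 is adjacent to every vertex of [3, 5, 6, 7, 8, 9, 10], which already need 3 colors among themselves, so 4 needs a new color (χ ≥ 4).
The coloring below uses 4 colors, so χ(G) = 4.
A valid 4-coloring: color 1: [4]; color 2: [6, 7, 10]; color 3: [3, 5, 9]; color 4: [8].

χ(G) = 4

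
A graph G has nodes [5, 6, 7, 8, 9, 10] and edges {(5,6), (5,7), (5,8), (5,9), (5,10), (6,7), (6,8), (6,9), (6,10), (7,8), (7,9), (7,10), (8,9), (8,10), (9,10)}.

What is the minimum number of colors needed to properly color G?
χ(G) = 6

Clique number ω(G) = 6 (lower bound: χ ≥ ω).
The clique on [5, 6, 7, 8, 9, 10] has size 6, forcing χ ≥ 6, and the coloring below uses 6 colors, so χ(G) = 6.
A valid 6-coloring: color 1: [7]; color 2: [10]; color 3: [9]; color 4: [8]; color 5: [6]; color 6: [5].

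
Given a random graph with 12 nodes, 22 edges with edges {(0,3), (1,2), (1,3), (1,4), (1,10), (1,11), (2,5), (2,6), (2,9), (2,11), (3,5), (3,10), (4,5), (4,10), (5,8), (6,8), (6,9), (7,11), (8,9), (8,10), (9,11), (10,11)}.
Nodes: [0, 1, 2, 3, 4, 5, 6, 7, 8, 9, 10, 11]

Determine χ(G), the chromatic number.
Clique number ω(G) = 3 (lower bound: χ ≥ ω).
Suppose a proper 3-coloring c exists. The clique [1, 2, 11] takes 3 distinct colors; by symmetry let c(1) = 1, c(2) = 2, c(11) = 3.
- Vertex 10: neighbors [1, 11] already have colors [1, 3] ⇒ c(10) = 2.
- Vertex 3: neighbors [1, 10] already have colors [1, 2] ⇒ c(3) = 3.
- Vertex 5: neighbors [2, 3] already have colors [2, 3] ⇒ c(5) = 1.
- Vertex 8: neighbors [5, 10] already have colors [1, 2] ⇒ c(8) = 3.
- Vertex 6: neighbors [2, 8] already have colors [2, 3] ⇒ c(6) = 1.
- Vertex 9: neighbors [6, 2, 8] already have colors [1, 2, 3] — all 3 colors blocked. Contradiction.
The forced assignments end in a contradiction, so G has no proper 3-coloring (χ ≥ 4).
The coloring below uses 4 colors, so χ(G) = 4.
A valid 4-coloring: color 1: [3, 4, 8, 11]; color 2: [0, 2, 7, 10]; color 3: [1, 5, 9]; color 4: [6].

χ(G) = 4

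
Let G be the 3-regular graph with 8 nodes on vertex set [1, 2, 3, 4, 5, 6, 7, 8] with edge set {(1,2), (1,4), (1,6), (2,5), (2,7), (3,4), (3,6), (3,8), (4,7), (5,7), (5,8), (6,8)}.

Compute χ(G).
Clique number ω(G) = 3 (lower bound: χ ≥ ω).
The clique on [3, 6, 8] has size 3, forcing χ ≥ 3, and the coloring below uses 3 colors, so χ(G) = 3.
A valid 3-coloring: color 1: [2, 4, 8]; color 2: [1, 3, 7]; color 3: [5, 6].

χ(G) = 3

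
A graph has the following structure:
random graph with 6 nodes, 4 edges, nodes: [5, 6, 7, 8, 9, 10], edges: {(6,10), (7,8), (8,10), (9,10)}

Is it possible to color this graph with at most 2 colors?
A valid 2-coloring: color 1: [5, 7, 10]; color 2: [6, 8, 9].
(χ(G) = 2 ≤ 2.)

Yes, G is 2-colorable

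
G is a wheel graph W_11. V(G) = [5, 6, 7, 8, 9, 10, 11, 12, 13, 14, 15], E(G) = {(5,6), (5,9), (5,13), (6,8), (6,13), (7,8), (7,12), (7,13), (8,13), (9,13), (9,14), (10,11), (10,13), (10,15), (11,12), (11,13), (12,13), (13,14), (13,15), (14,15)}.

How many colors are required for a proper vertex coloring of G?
χ(G) = 3

Clique number ω(G) = 3 (lower bound: χ ≥ ω).
The clique on [5, 9, 13] has size 3, forcing χ ≥ 3, and the coloring below uses 3 colors, so χ(G) = 3.
A valid 3-coloring: color 1: [13]; color 2: [5, 8, 10, 12, 14]; color 3: [6, 7, 9, 11, 15].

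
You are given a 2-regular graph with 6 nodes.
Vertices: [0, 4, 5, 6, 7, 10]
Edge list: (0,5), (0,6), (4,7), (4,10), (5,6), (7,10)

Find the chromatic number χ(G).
Clique number ω(G) = 3 (lower bound: χ ≥ ω).
The clique on [0, 5, 6] has size 3, forcing χ ≥ 3, and the coloring below uses 3 colors, so χ(G) = 3.
A valid 3-coloring: color 1: [0, 10]; color 2: [5, 7]; color 3: [4, 6].

χ(G) = 3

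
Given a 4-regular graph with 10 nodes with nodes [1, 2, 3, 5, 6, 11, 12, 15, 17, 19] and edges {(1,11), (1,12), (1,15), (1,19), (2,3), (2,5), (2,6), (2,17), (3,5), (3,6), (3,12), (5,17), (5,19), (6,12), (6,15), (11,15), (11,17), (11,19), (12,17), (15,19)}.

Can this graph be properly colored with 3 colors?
The clique on vertices [1, 11, 15, 19] has size 4 > 3, so it alone needs 4 colors.

No, G is not 3-colorable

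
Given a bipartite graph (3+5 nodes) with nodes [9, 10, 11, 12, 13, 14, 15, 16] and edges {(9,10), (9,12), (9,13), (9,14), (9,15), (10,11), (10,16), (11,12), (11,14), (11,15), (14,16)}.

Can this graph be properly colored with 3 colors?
A valid 3-coloring: color 1: [9, 11, 16]; color 2: [10, 12, 13, 14, 15].
(χ(G) = 2 ≤ 3.)

Yes, G is 3-colorable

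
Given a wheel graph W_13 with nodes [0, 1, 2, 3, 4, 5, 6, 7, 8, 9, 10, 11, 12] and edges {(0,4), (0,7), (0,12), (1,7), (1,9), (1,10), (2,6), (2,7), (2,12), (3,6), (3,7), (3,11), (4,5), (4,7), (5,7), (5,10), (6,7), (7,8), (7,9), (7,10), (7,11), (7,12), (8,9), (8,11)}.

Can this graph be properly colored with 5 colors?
Yes, G is 5-colorable

A valid 5-coloring: color 1: [7]; color 2: [4, 6, 9, 10, 11, 12]; color 3: [0, 1, 2, 3, 5, 8].
(χ(G) = 3 ≤ 5.)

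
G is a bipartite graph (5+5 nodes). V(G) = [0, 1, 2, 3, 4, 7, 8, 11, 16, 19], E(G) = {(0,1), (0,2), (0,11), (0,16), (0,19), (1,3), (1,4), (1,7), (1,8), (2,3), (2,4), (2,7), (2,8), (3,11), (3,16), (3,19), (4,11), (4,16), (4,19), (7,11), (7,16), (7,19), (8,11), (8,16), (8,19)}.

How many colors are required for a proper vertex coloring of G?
χ(G) = 2

Clique number ω(G) = 2 (lower bound: χ ≥ ω).
The graph is bipartite (no odd cycle), so 2 colors suffice: χ(G) = 2.
A valid 2-coloring: color 1: [0, 3, 4, 7, 8]; color 2: [1, 2, 11, 16, 19].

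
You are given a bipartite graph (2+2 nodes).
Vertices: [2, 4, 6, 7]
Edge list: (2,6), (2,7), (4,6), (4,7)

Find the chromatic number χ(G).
Clique number ω(G) = 2 (lower bound: χ ≥ ω).
The graph is bipartite (no odd cycle), so 2 colors suffice: χ(G) = 2.
A valid 2-coloring: color 1: [2, 4]; color 2: [6, 7].

χ(G) = 2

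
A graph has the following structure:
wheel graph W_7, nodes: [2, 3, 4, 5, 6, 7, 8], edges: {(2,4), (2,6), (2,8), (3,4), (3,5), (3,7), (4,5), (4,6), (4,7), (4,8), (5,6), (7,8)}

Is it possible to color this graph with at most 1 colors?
No, G is not 1-colorable

The clique on vertices [2, 4, 8] has size 3 > 1, so it alone needs 3 colors.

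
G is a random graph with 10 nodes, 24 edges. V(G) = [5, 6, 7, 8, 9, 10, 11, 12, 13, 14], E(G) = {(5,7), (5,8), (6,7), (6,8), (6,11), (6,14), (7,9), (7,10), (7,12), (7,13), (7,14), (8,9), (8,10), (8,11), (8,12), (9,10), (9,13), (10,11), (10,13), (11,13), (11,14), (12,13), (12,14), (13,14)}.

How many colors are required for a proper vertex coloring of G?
Clique number ω(G) = 4 (lower bound: χ ≥ ω).
The clique on [7, 9, 10, 13] has size 4, forcing χ ≥ 4, and the coloring below uses 4 colors, so χ(G) = 4.
A valid 4-coloring: color 1: [7, 8]; color 2: [5, 6, 13]; color 3: [10, 14]; color 4: [9, 11, 12].

χ(G) = 4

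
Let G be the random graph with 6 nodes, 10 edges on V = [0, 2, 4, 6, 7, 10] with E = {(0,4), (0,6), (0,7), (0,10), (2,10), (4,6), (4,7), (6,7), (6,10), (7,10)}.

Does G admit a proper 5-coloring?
Yes, G is 5-colorable

A valid 5-coloring: color 1: [2, 7]; color 2: [6]; color 3: [4, 10]; color 4: [0].
(χ(G) = 4 ≤ 5.)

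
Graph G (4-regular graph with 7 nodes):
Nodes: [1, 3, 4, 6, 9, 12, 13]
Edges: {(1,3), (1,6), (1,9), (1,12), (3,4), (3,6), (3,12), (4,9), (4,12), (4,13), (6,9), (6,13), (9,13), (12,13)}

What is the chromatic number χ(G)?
Clique number ω(G) = 3 (lower bound: χ ≥ ω).
Suppose a proper 3-coloring c exists. The clique [1, 3, 6] takes 3 distinct colors; by symmetry let c(1) = 1, c(3) = 2, c(6) = 3.
- Vertex 9: neighbors [1, 6] already have colors [1, 3] ⇒ c(9) = 2.
- Vertex 12: neighbors [1, 3] already have colors [1, 2] ⇒ c(12) = 3.
- Vertex 4: neighbors [3, 12] already have colors [2, 3] ⇒ c(4) = 1.
- Vertex 13: neighbors [4, 9, 6] already have colors [1, 2, 3] — all 3 colors blocked. Contradiction.
The forced assignments end in a contradiction, so G has no proper 3-coloring (χ ≥ 4).
The coloring below uses 4 colors, so χ(G) = 4.
A valid 4-coloring: color 1: [3, 9]; color 2: [6, 12]; color 3: [1, 13]; color 4: [4].

χ(G) = 4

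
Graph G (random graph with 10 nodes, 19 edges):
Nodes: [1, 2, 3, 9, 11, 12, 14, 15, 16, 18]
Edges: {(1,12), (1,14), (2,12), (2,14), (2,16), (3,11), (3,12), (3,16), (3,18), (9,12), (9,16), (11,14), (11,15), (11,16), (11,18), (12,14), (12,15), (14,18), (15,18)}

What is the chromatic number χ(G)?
χ(G) = 3

Clique number ω(G) = 3 (lower bound: χ ≥ ω).
The clique on [3, 11, 16] has size 3, forcing χ ≥ 3, and the coloring below uses 3 colors, so χ(G) = 3.
A valid 3-coloring: color 1: [12, 16, 18]; color 2: [3, 9, 14, 15]; color 3: [1, 2, 11].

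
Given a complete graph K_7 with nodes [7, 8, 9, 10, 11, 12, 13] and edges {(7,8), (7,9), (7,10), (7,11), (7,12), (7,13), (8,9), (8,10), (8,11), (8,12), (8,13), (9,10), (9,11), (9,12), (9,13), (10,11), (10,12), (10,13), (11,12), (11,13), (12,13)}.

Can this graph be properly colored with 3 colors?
The clique on vertices [7, 8, 9, 10, 11, 12, 13] has size 7 > 3, so it alone needs 7 colors.

No, G is not 3-colorable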